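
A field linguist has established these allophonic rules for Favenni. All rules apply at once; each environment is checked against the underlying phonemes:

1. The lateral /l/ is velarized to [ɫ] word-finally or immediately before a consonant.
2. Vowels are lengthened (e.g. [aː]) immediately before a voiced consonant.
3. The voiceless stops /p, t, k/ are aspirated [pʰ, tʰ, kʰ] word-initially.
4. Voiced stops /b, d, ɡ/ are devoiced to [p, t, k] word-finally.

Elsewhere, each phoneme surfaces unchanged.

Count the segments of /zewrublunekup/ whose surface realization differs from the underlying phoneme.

Segments that undergo a rule: /e/ → [eː] (rule 2); /u/ → [uː] (rule 2); /u/ → [uː] (rule 2).
All other segments surface unchanged.

3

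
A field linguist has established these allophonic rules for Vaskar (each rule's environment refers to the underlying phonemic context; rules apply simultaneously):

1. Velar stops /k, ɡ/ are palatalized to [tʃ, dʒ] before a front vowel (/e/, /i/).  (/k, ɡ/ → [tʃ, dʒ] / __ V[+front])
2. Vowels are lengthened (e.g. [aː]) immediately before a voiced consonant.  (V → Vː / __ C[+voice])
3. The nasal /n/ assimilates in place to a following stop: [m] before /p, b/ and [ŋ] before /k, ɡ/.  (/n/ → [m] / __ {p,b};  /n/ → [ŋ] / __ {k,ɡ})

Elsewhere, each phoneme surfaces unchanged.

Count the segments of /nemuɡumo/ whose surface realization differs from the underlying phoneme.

Segments that undergo a rule: /e/ → [eː] (rule 2); /u/ → [uː] (rule 2); /u/ → [uː] (rule 2).
All other segments surface unchanged.

3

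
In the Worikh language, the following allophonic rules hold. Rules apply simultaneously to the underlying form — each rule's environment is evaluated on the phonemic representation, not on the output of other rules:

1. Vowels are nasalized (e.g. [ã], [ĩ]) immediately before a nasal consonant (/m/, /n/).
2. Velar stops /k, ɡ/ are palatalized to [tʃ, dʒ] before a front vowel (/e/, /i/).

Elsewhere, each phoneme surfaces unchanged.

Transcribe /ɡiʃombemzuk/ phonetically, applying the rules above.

[dʒiʃõmbẽmzuk]

Rule 2 applies to /ɡ/ (word-initial: before a front vowel) → [dʒ].
/i/ — between /ɡ/ and /ʃ/; rule 1 does not apply here → [i].
/ʃ/ (between /i/ and /o/): no rule targets it → [ʃ].
/o/ — between /ʃ/ and /m/, before a nasal consonant — surfaces as [õ] (rule 1).
/m/ (between /o/ and /b/): no rule targets it → [m].
/b/ — not in any rule's target class → [b].
/e/ (between /b/ and /m/): before a nasal consonant, so rule 1 applies → [ẽ].
/m/ — not in any rule's target class → [m].
/z/ (between /m/ and /u/): no rule targets it → [z].
/u/ (between /z/ and /k/) is in the target of rule 1 but the environment (before a nasal consonant) is not met → [u].
/k/ (word-final) is in the target of rule 2 but the environment (before a front vowel) is not met → [k].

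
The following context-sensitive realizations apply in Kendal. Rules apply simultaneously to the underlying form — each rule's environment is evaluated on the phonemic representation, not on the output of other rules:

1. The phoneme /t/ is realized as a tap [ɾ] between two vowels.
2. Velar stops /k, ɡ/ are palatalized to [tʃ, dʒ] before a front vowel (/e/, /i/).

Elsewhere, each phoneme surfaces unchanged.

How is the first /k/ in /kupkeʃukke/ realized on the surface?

/k/ (word-initial) fails the environment for rule 2, so it stays [k].

[k]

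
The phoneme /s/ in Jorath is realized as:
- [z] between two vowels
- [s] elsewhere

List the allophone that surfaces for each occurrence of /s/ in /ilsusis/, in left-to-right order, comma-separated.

[s], [z], [s]

Occurrence 1 (position 3): no conditioning environment matches → elsewhere allophone [s].
Occurrence 2 (position 5): between two vowels → [z].
Occurrence 3 (position 7): no conditioning environment matches → elsewhere allophone [s].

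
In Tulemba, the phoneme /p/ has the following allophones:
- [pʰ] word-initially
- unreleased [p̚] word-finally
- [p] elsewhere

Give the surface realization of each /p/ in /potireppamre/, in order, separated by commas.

[pʰ], [p], [p]

Occurrence 1 (position 1): word-initially → [pʰ].
Occurrence 2 (position 7): no conditioning environment matches → elsewhere allophone [p].
Occurrence 3 (position 8): no conditioning environment matches → elsewhere allophone [p].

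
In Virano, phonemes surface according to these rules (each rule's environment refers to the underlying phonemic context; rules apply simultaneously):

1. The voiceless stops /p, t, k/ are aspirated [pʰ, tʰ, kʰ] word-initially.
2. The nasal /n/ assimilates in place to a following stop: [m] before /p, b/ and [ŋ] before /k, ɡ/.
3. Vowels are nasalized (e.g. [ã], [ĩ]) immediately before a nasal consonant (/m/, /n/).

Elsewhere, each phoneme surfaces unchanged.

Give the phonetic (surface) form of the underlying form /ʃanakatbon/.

/ʃ/ (word-initial) is unaffected → [ʃ].
/a/ (between /ʃ/ and /n/): before a nasal consonant, so rule 3 applies → [ã].
/n/ (between /a/ and /a/) fails the environment for rule 2, so it stays [n].
/a/ — between /n/ and /k/; rule 3 does not apply here → [a].
/k/ (between /a/ and /a/) fails the environment for rule 1, so it stays [k].
/a/ (between /k/ and /t/) fails the environment for rule 3, so it stays [a].
/t/ (between /a/ and /b/): rule 1 targets it, but not word-initially → unchanged [t].
/b/ (between /t/ and /o/) is unaffected → [b].
/o/ — between /b/ and /n/, before a nasal consonant — surfaces as [õ] (rule 3).
/n/ — word-final; rule 2 does not apply here → [n].

[ʃãnakatbõn]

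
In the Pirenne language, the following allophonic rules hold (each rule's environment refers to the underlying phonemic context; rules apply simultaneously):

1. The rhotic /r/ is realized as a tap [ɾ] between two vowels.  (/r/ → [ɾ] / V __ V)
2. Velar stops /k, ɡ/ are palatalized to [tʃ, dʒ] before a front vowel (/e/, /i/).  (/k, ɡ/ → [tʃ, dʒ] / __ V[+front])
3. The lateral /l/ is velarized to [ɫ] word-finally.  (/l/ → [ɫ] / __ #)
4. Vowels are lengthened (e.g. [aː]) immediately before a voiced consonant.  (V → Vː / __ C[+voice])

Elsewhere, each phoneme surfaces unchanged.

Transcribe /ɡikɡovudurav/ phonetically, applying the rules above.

/ɡ/ (word-initial) occurs before a front vowel → [dʒ] by rule 2.
/i/ (between /ɡ/ and /k/) is in the target of rule 4 but the environment (before a voiced consonant) is not met → [i].
/k/ — between /i/ and /ɡ/; rule 2 does not apply here → [k].
/ɡ/ (between /k/ and /o/) fails the environment for rule 2, so it stays [ɡ].
/o/ meets the environment for rule 4 (before a voiced consonant) → [oː].
/u/ (between /v/ and /d/) occurs before a voiced consonant → [uː] by rule 4.
/u/ meets the environment for rule 4 (before a voiced consonant) → [uː].
/r/ (between /u/ and /a/) occurs between two vowels → [ɾ] by rule 1.
/a/ (between /r/ and /v/) occurs before a voiced consonant → [aː] by rule 4.

[dʒikɡoːvuːduːɾaːv]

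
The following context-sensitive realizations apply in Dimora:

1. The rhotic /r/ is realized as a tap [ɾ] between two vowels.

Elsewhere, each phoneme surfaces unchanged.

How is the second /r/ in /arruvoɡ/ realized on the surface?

/r/ (between /r/ and /u/) fails the environment for rule 1, so it stays [r].

[r]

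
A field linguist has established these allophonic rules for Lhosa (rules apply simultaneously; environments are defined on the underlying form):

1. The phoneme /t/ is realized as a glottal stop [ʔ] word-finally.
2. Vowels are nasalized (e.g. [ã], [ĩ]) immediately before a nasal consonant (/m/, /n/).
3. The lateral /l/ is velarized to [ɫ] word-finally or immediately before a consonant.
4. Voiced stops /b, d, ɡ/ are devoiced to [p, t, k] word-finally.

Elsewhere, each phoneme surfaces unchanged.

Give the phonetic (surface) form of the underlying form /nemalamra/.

[nẽmalãmra]

Rule 2 applies to /e/ (between /n/ and /m/: before a nasal consonant) → [ẽ].
/a/ (between /m/ and /l/) is in the target of rule 2 but the environment (before a nasal consonant) is not met → [a].
/l/ (between /a/ and /a/): rule 3 targets it, but not word-finally or immediately before a consonant → unchanged [l].
Rule 2 applies to /a/ (between /l/ and /m/: before a nasal consonant) → [ã].
/a/ (word-final): rule 2 targets it, but not before a nasal consonant → unchanged [a].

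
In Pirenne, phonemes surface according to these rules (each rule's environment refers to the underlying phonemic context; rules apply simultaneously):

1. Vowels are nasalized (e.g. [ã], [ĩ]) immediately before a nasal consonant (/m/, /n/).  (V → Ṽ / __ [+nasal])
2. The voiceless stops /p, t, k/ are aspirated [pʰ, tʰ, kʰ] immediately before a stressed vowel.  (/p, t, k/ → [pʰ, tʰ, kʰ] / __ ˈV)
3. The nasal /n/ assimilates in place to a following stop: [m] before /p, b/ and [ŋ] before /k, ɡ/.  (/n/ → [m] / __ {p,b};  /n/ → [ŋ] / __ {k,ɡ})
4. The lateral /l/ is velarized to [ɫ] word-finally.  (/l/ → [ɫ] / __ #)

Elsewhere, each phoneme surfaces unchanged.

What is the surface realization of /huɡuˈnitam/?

[huɡũˈnitãm]

/h/ stays [h].
/u/ (between /h/ and /ɡ/): rule 1 targets it, but not before a nasal consonant → unchanged [u].
/ɡ/ stays [ɡ].
Rule 1 applies to /u/ (between /ɡ/ and /n/: before a nasal consonant) → [ũ].
/n/ — between /u/ and /i/; rule 3 does not apply here → [n].
/i/ (between /n/ and /t/) fails the environment for rule 1, so it stays [i].
/t/ (between /i/ and /a/): rule 2 targets it, but not immediately before a stressed vowel → unchanged [t].
/a/ (between /t/ and /m/): before a nasal consonant, so rule 1 applies → [ã].
/m/ (word-final) is unaffected → [m].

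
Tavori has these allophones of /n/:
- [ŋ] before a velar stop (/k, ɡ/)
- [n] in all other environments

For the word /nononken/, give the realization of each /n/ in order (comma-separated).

Occurrence 1 (position 1): no conditioning environment matches → elsewhere allophone [n].
Occurrence 2 (position 3): no conditioning environment matches → elsewhere allophone [n].
Occurrence 3 (position 5): before a velar stop → [ŋ].
Occurrence 4 (position 8): no conditioning environment matches → elsewhere allophone [n].

[n], [n], [ŋ], [n]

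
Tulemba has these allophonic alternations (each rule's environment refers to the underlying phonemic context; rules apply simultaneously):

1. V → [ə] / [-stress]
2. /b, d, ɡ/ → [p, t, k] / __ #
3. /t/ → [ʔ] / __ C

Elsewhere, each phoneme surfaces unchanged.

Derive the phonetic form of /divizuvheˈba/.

/d/ (word-initial) fails the environment for rule 2, so it stays [d].
/i/ — between /d/ and /v/, in an unstressed syllable — surfaces as [ə] (rule 1).
/v/ (between /i/ and /i/) is unaffected → [v].
/i/ (between /v/ and /z/): in an unstressed syllable, so rule 1 applies → [ə].
/z/ (between /i/ and /u/) is unaffected → [z].
Rule 1 applies to /u/ (between /z/ and /v/: in an unstressed syllable) → [ə].
/v/ — not in any rule's target class → [v].
/h/ — not in any rule's target class → [h].
Rule 1 applies to /e/ (between /h/ and /b/: in an unstressed syllable) → [ə].
/b/ (between /e/ and /a/): rule 2 targets it, but not word-finally → unchanged [b].
/a/ (word-final): rule 1 targets it, but not in an unstressed syllable → unchanged [a].

[dəvəzəvhəˈba]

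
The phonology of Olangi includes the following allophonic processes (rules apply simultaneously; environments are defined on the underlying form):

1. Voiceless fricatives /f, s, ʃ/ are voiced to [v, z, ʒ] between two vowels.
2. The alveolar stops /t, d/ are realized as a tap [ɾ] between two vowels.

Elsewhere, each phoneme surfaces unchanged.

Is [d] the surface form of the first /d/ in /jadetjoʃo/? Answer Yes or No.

Rule 2 applies to /d/ (between /a/ and /e/: between two vowels) → [ɾ].
The actual realization is [ɾ], not [d].

No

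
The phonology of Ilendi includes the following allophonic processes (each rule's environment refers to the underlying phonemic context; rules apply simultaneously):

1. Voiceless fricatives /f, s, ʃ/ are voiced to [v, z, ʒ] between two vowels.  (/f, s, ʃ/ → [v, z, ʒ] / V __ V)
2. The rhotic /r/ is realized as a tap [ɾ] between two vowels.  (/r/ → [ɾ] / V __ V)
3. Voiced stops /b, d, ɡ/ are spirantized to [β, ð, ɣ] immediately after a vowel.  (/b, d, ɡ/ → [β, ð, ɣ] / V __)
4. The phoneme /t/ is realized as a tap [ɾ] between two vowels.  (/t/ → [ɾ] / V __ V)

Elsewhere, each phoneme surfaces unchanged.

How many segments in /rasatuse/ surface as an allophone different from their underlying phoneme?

Segments that undergo a rule: /s/ → [z] (rule 1); /t/ → [ɾ] (rule 4); /s/ → [z] (rule 1).
All other segments surface unchanged.

3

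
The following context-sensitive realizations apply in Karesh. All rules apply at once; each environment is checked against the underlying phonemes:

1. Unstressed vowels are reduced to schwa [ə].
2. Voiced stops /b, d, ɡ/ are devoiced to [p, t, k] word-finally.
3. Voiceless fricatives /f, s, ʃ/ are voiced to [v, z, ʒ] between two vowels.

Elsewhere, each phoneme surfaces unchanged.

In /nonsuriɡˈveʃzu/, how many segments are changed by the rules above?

4

Segments that undergo a rule: /o/ → [ə] (rule 1); /u/ → [ə] (rule 1); /i/ → [ə] (rule 1); /u/ → [ə] (rule 1).
All other segments surface unchanged.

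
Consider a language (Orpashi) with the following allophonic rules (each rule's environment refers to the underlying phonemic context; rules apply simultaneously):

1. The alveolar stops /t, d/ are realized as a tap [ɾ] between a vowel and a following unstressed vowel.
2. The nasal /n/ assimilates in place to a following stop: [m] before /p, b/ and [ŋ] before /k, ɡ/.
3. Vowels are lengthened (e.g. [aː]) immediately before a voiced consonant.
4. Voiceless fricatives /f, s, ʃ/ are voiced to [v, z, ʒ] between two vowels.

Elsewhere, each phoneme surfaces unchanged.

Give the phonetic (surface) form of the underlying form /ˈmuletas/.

[ˈmuːleɾas]

/u/ (between /m/ and /l/) occurs before a voiced consonant → [uː] by rule 3.
/e/ (between /l/ and /t/) is in the target of rule 3 but the environment (before a voiced consonant) is not met → [e].
/t/ (between /e/ and /a/) occurs between a vowel and a following unstressed vowel → [ɾ] by rule 1.
/a/ (between /t/ and /s/) is in the target of rule 3 but the environment (before a voiced consonant) is not met → [a].
/s/ (word-final): rule 4 targets it, but not between two vowels → unchanged [s].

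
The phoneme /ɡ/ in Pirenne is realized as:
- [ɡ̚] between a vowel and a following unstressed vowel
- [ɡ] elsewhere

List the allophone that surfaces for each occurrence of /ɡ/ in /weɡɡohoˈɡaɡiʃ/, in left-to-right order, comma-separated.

Occurrence 1 (position 3): no conditioning environment matches → elsewhere allophone [ɡ].
Occurrence 2 (position 4): no conditioning environment matches → elsewhere allophone [ɡ].
Occurrence 3 (position 8): no conditioning environment matches → elsewhere allophone [ɡ].
Occurrence 4 (position 10): between a vowel and a following unstressed vowel → [ɡ̚].

[ɡ], [ɡ], [ɡ], [ɡ̚]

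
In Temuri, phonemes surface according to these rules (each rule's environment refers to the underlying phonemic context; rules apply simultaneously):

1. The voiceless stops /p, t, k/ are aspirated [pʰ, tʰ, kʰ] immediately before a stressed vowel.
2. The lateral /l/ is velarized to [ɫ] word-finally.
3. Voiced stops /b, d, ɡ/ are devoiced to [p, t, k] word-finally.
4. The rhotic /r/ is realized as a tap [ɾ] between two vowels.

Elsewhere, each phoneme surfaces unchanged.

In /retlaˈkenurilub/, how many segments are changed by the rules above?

Segments that undergo a rule: /k/ → [kʰ] (rule 1); /r/ → [ɾ] (rule 4); /b/ → [p] (rule 3).
All other segments surface unchanged.

3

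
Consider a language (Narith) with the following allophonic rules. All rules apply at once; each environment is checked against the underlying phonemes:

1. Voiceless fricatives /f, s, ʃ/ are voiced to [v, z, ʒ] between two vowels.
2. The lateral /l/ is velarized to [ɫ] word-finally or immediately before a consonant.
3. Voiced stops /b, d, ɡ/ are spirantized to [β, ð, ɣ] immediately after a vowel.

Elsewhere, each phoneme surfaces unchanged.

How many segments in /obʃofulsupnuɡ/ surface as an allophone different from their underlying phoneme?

4

Segments that undergo a rule: /b/ → [β] (rule 3); /f/ → [v] (rule 1); /l/ → [ɫ] (rule 2); /ɡ/ → [ɣ] (rule 3).
All other segments surface unchanged.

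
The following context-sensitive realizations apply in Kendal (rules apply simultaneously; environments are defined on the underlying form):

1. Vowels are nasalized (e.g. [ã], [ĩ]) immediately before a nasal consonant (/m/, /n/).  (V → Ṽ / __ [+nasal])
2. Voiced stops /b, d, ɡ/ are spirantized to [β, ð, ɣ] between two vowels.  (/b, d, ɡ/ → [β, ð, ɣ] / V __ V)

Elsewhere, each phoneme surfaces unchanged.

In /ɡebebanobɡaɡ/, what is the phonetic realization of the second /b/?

[β]

/b/ (between /e/ and /a/): between two vowels, so rule 2 applies → [β].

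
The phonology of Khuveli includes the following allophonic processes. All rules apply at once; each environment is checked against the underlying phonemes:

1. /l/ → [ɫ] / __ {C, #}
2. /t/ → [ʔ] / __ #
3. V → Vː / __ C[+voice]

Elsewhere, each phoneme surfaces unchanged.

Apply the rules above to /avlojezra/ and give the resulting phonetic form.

[aːvloːjeːzra]

Rule 3 applies to /a/ (word-initial: before a voiced consonant) → [aː].
/l/ (between /v/ and /o/) fails the environment for rule 1, so it stays [l].
/o/ meets the environment for rule 3 (before a voiced consonant) → [oː].
/e/ (between /j/ and /z/): before a voiced consonant, so rule 3 applies → [eː].
/a/ (word-final): rule 3 targets it, but not before a voiced consonant → unchanged [a].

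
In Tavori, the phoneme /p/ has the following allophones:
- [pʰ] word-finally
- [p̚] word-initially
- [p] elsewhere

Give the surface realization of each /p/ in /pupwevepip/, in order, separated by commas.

Occurrence 1 (position 1): word-initially → [p̚].
Occurrence 2 (position 3): no conditioning environment matches → elsewhere allophone [p].
Occurrence 3 (position 8): no conditioning environment matches → elsewhere allophone [p].
Occurrence 4 (position 10): word-finally → [pʰ].

[p̚], [p], [p], [pʰ]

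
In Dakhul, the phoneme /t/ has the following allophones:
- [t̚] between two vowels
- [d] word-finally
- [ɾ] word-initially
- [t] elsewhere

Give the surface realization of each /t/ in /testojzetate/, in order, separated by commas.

[ɾ], [t], [t̚], [t̚]

Occurrence 1 (position 1): word-initially → [ɾ].
Occurrence 2 (position 4): no conditioning environment matches → elsewhere allophone [t].
Occurrence 3 (position 9): between two vowels → [t̚].
Occurrence 4 (position 11): between two vowels → [t̚].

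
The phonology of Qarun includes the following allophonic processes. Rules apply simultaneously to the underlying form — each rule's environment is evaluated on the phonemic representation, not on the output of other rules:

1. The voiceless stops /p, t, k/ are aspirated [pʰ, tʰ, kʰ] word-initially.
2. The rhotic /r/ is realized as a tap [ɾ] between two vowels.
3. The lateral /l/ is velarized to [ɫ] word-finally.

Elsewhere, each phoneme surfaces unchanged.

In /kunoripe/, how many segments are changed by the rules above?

Segments that undergo a rule: /k/ → [kʰ] (rule 1); /r/ → [ɾ] (rule 2).
All other segments surface unchanged.

2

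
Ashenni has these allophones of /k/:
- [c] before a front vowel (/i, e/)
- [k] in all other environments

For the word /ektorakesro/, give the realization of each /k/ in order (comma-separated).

Occurrence 1 (position 2): no conditioning environment matches → elsewhere allophone [k].
Occurrence 2 (position 7): before a front vowel → [c].

[k], [c]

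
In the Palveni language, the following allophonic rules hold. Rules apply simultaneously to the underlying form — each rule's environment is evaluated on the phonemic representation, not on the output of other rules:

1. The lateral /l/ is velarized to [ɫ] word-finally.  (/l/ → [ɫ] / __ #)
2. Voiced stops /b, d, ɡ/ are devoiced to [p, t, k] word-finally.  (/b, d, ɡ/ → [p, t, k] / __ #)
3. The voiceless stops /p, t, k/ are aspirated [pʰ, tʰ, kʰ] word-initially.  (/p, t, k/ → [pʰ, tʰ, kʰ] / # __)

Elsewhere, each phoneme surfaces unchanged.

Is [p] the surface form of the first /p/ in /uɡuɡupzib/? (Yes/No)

/p/ — between /u/ and /z/; rule 3 does not apply here → [p].
The actual realization is [p], which matches [p].

Yes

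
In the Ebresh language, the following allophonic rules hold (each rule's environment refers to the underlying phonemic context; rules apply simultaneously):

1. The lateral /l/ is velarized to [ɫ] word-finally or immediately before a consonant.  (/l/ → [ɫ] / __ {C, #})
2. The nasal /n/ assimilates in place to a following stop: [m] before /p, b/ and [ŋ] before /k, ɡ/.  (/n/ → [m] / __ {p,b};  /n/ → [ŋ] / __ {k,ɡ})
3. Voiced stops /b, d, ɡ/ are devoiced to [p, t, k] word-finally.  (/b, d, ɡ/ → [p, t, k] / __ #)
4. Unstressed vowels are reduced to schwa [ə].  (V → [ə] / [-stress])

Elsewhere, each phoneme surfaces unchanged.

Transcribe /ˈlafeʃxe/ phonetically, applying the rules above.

[ˈlafəʃxə]

/l/ (word-initial): rule 1 targets it, but not word-finally or immediately before a consonant → unchanged [l].
/a/ (between /l/ and /f/) is in the target of rule 4 but the environment (in an unstressed syllable) is not met → [a].
/f/ (between /a/ and /e/): no rule targets it → [f].
/e/ meets the environment for rule 4 (in an unstressed syllable) → [ə].
/ʃ/ (between /e/ and /x/): no rule targets it → [ʃ].
/x/ — not in any rule's target class → [x].
/e/ (word-final) occurs in an unstressed syllable → [ə] by rule 4.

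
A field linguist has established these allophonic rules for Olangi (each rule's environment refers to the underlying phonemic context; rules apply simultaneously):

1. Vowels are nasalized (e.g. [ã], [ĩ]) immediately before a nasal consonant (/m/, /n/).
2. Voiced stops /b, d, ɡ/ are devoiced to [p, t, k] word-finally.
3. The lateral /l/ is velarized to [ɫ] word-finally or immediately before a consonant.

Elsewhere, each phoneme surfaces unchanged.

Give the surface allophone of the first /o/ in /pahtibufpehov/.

[o]

/o/ (between /h/ and /v/) fails the environment for rule 1, so it stays [o].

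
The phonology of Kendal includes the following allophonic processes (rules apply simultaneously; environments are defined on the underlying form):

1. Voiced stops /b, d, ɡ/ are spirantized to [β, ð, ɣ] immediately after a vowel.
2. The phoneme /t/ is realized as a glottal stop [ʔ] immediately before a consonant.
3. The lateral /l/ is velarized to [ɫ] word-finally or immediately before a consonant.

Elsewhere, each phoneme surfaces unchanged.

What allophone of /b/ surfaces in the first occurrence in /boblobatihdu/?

/b/ (word-initial) fails the environment for rule 1, so it stays [b].

[b]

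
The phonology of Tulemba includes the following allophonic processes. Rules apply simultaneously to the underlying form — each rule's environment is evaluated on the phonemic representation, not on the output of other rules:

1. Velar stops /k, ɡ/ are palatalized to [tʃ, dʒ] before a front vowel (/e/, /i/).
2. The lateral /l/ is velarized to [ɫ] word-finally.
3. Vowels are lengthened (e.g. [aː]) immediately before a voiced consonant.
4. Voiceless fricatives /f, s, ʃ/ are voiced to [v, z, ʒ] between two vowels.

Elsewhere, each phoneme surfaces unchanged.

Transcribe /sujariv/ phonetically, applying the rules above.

[suːjaːriːv]

/s/ (word-initial): rule 4 targets it, but not between two vowels → unchanged [s].
/u/ meets the environment for rule 3 (before a voiced consonant) → [uː].
/j/ (between /u/ and /a/): no rule targets it → [j].
Rule 3 applies to /a/ (between /j/ and /r/: before a voiced consonant) → [aː].
/r/ stays [r].
/i/ (between /r/ and /v/) occurs before a voiced consonant → [iː] by rule 3.
/v/ — not in any rule's target class → [v].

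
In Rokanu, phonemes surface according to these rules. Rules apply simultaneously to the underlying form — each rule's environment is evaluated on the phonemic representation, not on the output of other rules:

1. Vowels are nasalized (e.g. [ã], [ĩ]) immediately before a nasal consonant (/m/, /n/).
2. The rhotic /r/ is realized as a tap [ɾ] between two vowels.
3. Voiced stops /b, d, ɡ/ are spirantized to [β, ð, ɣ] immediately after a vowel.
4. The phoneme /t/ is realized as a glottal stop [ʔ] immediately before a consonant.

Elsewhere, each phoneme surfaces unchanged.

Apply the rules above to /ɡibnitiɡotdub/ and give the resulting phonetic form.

[ɡiβnitiɣoʔduβ]

/ɡ/ (word-initial) fails the environment for rule 3, so it stays [ɡ].
/i/ (between /ɡ/ and /b/): rule 1 targets it, but not before a nasal consonant → unchanged [i].
/b/ — between /i/ and /n/, immediately after a vowel — surfaces as [β] (rule 3).
/i/ (between /n/ and /t/): rule 1 targets it, but not before a nasal consonant → unchanged [i].
/t/ (between /i/ and /i/) fails the environment for rule 4, so it stays [t].
/i/ (between /t/ and /ɡ/) fails the environment for rule 1, so it stays [i].
/ɡ/ (between /i/ and /o/) occurs immediately after a vowel → [ɣ] by rule 3.
/o/ (between /ɡ/ and /t/) fails the environment for rule 1, so it stays [o].
/t/ (between /o/ and /d/): immediately before a consonant, so rule 4 applies → [ʔ].
/d/ — between /t/ and /u/; rule 3 does not apply here → [d].
/u/ (between /d/ and /b/) is in the target of rule 1 but the environment (before a nasal consonant) is not met → [u].
/b/ — word-final, immediately after a vowel — surfaces as [β] (rule 3).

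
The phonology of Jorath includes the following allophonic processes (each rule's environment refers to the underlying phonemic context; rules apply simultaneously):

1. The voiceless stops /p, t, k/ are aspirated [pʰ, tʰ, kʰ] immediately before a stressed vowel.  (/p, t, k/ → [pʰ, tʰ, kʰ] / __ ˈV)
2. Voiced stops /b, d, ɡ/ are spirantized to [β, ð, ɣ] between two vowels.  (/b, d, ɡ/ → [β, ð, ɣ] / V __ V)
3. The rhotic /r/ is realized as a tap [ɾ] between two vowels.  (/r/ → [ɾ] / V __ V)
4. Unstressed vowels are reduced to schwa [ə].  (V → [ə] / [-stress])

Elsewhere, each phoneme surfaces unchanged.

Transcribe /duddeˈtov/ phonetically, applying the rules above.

[dəddəˈtʰov]

/d/ (word-initial) is in the target of rule 2 but the environment (between two vowels) is not met → [d].
/u/ — between /d/ and /d/, in an unstressed syllable — surfaces as [ə] (rule 4).
/d/ (between /u/ and /d/) fails the environment for rule 2, so it stays [d].
/d/ (between /d/ and /e/) fails the environment for rule 2, so it stays [d].
/e/ (between /d/ and /t/): in an unstressed syllable, so rule 4 applies → [ə].
/t/ (between /e/ and /o/): immediately before a stressed vowel, so rule 1 applies → [tʰ].
/o/ (between /t/ and /v/) is in the target of rule 4 but the environment (in an unstressed syllable) is not met → [o].
/v/ (word-final) is unaffected → [v].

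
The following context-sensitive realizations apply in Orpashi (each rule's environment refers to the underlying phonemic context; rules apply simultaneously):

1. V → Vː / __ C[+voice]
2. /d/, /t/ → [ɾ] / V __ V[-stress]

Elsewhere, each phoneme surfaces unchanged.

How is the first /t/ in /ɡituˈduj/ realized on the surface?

[ɾ]

/t/ (between /i/ and /u/) occurs between a vowel and a following unstressed vowel → [ɾ] by rule 2.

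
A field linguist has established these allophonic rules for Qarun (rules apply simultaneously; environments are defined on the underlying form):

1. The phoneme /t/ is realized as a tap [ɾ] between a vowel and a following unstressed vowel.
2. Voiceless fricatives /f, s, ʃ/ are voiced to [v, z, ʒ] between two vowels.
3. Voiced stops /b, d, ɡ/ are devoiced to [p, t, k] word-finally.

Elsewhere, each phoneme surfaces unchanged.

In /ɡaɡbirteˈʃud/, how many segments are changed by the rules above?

Segments that undergo a rule: /ʃ/ → [ʒ] (rule 2); /d/ → [t] (rule 3).
All other segments surface unchanged.

2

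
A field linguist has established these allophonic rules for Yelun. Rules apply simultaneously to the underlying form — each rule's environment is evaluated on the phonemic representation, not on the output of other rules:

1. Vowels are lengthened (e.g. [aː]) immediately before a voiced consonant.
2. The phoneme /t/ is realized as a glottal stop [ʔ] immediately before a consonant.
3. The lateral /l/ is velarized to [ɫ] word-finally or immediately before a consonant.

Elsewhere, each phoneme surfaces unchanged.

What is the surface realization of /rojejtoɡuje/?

[roːjeːjtoːɡuːje]

/r/ — not in any rule's target class → [r].
/o/ (between /r/ and /j/): before a voiced consonant, so rule 1 applies → [oː].
/j/ — not in any rule's target class → [j].
/e/ meets the environment for rule 1 (before a voiced consonant) → [eː].
/j/ — not in any rule's target class → [j].
/t/ (between /j/ and /o/) fails the environment for rule 2, so it stays [t].
Rule 1 applies to /o/ (between /t/ and /ɡ/: before a voiced consonant) → [oː].
/ɡ/ (between /o/ and /u/): no rule targets it → [ɡ].
Rule 1 applies to /u/ (between /ɡ/ and /j/: before a voiced consonant) → [uː].
/j/ stays [j].
/e/ (word-final) fails the environment for rule 1, so it stays [e].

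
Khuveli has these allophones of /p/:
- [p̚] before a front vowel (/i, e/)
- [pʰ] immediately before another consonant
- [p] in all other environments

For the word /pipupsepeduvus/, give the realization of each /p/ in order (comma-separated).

Occurrence 1 (position 1): before a front vowel (/i, e/) → [p̚].
Occurrence 2 (position 3): no conditioning environment matches → elsewhere allophone [p].
Occurrence 3 (position 5): immediately before another consonant → [pʰ].
Occurrence 4 (position 8): before a front vowel (/i, e/) → [p̚].

[p̚], [p], [pʰ], [p̚]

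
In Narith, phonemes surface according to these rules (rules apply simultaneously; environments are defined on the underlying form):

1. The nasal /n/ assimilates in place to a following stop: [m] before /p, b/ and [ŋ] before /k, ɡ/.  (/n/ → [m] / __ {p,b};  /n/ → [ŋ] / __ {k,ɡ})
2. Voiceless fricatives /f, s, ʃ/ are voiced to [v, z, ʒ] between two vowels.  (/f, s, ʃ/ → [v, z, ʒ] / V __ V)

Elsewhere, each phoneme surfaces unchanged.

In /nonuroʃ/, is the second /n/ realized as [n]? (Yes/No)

Yes

/n/ (between /o/ and /u/) is in the target of rule 1 but the environment (before a labial or velar stop) is not met → [n].
The actual realization is [n], which matches [n].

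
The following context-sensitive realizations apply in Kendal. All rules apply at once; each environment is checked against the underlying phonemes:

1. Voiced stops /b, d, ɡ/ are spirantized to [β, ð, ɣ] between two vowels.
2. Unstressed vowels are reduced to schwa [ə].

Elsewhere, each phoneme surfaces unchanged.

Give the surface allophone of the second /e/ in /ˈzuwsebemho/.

[ə]

/e/ — between /b/ and /m/, in an unstressed syllable — surfaces as [ə] (rule 2).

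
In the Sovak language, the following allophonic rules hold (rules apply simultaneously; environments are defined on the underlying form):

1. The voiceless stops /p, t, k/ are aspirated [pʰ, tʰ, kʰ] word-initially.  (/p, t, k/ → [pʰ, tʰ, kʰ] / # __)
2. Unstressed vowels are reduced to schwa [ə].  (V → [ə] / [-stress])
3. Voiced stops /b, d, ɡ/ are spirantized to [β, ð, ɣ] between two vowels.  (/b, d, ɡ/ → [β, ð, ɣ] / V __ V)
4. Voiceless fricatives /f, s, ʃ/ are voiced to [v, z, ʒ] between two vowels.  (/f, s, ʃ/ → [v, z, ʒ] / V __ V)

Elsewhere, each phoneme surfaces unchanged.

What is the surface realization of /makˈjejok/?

[məkˈjejək]

/m/ (word-initial): no rule targets it → [m].
/a/ meets the environment for rule 2 (in an unstressed syllable) → [ə].
/k/ — between /a/ and /j/; rule 1 does not apply here → [k].
/j/ (between /k/ and /e/) is unaffected → [j].
/e/ (between /j/ and /j/) is in the target of rule 2 but the environment (in an unstressed syllable) is not met → [e].
/j/ (between /e/ and /o/): no rule targets it → [j].
/o/ (between /j/ and /k/): in an unstressed syllable, so rule 2 applies → [ə].
/k/ (word-final) is in the target of rule 1 but the environment (word-initially) is not met → [k].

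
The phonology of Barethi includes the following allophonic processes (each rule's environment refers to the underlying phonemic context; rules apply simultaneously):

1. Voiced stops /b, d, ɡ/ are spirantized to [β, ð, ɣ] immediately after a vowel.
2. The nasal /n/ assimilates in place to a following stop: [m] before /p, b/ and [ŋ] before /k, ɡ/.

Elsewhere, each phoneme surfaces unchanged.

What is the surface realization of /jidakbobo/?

[jiðakboβo]

/j/ (word-initial) is unaffected → [j].
/i/ (between /j/ and /d/) is unaffected → [i].
/d/ (between /i/ and /a/): immediately after a vowel, so rule 1 applies → [ð].
/a/ — not in any rule's target class → [a].
/k/ stays [k].
/b/ (between /k/ and /o/) fails the environment for rule 1, so it stays [b].
/o/ (between /b/ and /b/) is unaffected → [o].
/b/ (between /o/ and /o/): immediately after a vowel, so rule 1 applies → [β].
/o/ — not in any rule's target class → [o].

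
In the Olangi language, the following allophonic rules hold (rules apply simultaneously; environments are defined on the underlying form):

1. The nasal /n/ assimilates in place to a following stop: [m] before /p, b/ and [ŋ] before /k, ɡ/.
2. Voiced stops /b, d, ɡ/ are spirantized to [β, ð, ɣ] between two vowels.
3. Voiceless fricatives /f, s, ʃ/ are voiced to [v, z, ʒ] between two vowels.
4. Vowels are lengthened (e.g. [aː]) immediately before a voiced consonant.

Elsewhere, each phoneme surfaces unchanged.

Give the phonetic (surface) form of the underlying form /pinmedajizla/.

[piːnmeːðaːjiːzla]

/p/ (word-initial): no rule targets it → [p].
/i/ (between /p/ and /n/): before a voiced consonant, so rule 4 applies → [iː].
/n/ (between /i/ and /m/) is in the target of rule 1 but the environment (before a labial or velar stop) is not met → [n].
/m/ (between /n/ and /e/) is unaffected → [m].
/e/ meets the environment for rule 4 (before a voiced consonant) → [eː].
/d/ meets the environment for rule 2 (between two vowels) → [ð].
Rule 4 applies to /a/ (between /d/ and /j/: before a voiced consonant) → [aː].
/j/ (between /a/ and /i/) is unaffected → [j].
/i/ (between /j/ and /z/): before a voiced consonant, so rule 4 applies → [iː].
/z/ — not in any rule's target class → [z].
/l/ (between /z/ and /a/): no rule targets it → [l].
/a/ (word-final): rule 4 targets it, but not before a voiced consonant → unchanged [a].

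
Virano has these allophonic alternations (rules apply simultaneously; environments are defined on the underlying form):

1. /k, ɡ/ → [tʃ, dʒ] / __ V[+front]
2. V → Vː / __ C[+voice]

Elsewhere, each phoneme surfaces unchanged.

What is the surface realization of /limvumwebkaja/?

[liːmvuːmweːbkaːja]

/l/ — not in any rule's target class → [l].
Rule 2 applies to /i/ (between /l/ and /m/: before a voiced consonant) → [iː].
/m/ (between /i/ and /v/) is unaffected → [m].
/v/ (between /m/ and /u/) is unaffected → [v].
/u/ (between /v/ and /m/) occurs before a voiced consonant → [uː] by rule 2.
/m/ stays [m].
/w/ stays [w].
/e/ (between /w/ and /b/) occurs before a voiced consonant → [eː] by rule 2.
/b/ — not in any rule's target class → [b].
/k/ (between /b/ and /a/) fails the environment for rule 1, so it stays [k].
/a/ (between /k/ and /j/): before a voiced consonant, so rule 2 applies → [aː].
/j/ (between /a/ and /a/): no rule targets it → [j].
/a/ (word-final) is in the target of rule 2 but the environment (before a voiced consonant) is not met → [a].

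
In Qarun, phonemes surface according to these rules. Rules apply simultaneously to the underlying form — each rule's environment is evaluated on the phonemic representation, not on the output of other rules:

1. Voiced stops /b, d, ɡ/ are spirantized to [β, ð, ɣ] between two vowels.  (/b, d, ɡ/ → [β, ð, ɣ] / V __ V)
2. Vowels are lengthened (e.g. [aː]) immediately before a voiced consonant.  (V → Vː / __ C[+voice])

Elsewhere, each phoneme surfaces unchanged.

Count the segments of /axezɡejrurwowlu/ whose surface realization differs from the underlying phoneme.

4

Segments that undergo a rule: /e/ → [eː] (rule 2); /e/ → [eː] (rule 2); /u/ → [uː] (rule 2); /o/ → [oː] (rule 2).
All other segments surface unchanged.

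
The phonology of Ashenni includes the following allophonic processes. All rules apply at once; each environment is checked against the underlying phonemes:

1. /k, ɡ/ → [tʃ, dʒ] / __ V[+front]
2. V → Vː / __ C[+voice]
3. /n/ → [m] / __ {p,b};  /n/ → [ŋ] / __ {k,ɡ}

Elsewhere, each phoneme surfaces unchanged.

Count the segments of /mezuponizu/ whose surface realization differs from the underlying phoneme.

Segments that undergo a rule: /e/ → [eː] (rule 2); /o/ → [oː] (rule 2); /i/ → [iː] (rule 2).
All other segments surface unchanged.

3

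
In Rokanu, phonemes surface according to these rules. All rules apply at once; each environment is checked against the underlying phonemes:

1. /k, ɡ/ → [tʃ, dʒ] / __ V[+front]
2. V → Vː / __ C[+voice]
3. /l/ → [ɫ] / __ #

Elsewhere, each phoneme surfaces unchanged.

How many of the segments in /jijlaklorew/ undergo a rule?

Segments that undergo a rule: /i/ → [iː] (rule 2); /o/ → [oː] (rule 2); /e/ → [eː] (rule 2).
All other segments surface unchanged.

3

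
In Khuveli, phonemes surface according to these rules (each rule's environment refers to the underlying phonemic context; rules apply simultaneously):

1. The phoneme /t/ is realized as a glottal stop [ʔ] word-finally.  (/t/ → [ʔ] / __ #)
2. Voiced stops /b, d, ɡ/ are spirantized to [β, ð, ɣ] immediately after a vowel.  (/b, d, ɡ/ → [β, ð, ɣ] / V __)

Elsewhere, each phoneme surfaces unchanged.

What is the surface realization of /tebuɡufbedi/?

/t/ (word-initial) fails the environment for rule 1, so it stays [t].
/e/ (between /t/ and /b/) is unaffected → [e].
/b/ (between /e/ and /u/): immediately after a vowel, so rule 2 applies → [β].
/u/ stays [u].
Rule 2 applies to /ɡ/ (between /u/ and /u/: immediately after a vowel) → [ɣ].
/u/ — not in any rule's target class → [u].
/f/ (between /u/ and /b/) is unaffected → [f].
/b/ (between /f/ and /e/): rule 2 targets it, but not immediately after a vowel → unchanged [b].
/e/ (between /b/ and /d/): no rule targets it → [e].
Rule 2 applies to /d/ (between /e/ and /i/: immediately after a vowel) → [ð].
/i/ — not in any rule's target class → [i].

[teβuɣufbeði]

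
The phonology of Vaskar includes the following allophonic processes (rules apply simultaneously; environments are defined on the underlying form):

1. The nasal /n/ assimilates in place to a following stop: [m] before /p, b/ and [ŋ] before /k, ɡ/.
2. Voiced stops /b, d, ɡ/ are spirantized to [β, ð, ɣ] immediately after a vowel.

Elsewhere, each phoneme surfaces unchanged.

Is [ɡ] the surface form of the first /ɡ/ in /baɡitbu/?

No

Rule 2 applies to /ɡ/ (between /a/ and /i/: immediately after a vowel) → [ɣ].
The actual realization is [ɣ], not [ɡ].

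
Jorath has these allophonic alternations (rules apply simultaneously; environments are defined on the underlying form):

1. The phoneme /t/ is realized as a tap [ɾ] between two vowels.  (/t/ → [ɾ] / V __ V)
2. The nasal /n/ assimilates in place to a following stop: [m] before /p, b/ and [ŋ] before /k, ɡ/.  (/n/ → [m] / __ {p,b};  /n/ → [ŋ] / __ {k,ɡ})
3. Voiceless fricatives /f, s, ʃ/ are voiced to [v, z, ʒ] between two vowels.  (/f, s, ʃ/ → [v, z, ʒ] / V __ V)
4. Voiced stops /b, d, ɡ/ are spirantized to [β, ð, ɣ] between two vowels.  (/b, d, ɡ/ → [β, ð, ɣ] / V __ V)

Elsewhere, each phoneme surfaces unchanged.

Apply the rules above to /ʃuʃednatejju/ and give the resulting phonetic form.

/ʃ/ (word-initial) is in the target of rule 3 but the environment (between two vowels) is not met → [ʃ].
/u/ (between /ʃ/ and /ʃ/): no rule targets it → [u].
/ʃ/ (between /u/ and /e/) occurs between two vowels → [ʒ] by rule 3.
/e/ stays [e].
/d/ (between /e/ and /n/) fails the environment for rule 4, so it stays [d].
/n/ (between /d/ and /a/) is in the target of rule 2 but the environment (before a labial or velar stop) is not met → [n].
/a/ (between /n/ and /t/): no rule targets it → [a].
/t/ — between /a/ and /e/, between two vowels — surfaces as [ɾ] (rule 1).
/e/ — not in any rule's target class → [e].
/j/ (between /e/ and /j/): no rule targets it → [j].
/j/ — not in any rule's target class → [j].
/u/ (word-final) is unaffected → [u].

[ʃuʒednaɾejju]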